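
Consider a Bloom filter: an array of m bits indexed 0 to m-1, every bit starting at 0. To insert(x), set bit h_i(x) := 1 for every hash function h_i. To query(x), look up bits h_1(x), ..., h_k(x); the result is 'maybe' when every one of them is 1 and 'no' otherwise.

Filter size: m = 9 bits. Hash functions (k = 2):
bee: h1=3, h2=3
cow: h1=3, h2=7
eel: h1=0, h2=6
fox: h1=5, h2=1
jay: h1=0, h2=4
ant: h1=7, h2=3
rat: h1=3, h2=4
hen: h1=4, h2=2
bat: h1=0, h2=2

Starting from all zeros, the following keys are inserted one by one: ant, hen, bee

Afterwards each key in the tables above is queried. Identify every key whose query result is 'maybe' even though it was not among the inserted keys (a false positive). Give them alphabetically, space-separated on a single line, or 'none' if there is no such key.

Answer: cow rat

Derivation:
Start: bits=000000000
After insert 'ant': sets bits 3 7 -> bits=000100010
After insert 'hen': sets bits 2 4 -> bits=001110010
After insert 'bee': sets bits 3 -> bits=001110010
Not inserted: bat cow eel fox jay rat — query each against bits=001110010:
query bat: checks bit0=0, bit2=1 (has a 0) -> no => not a false positive
query cow: checks bit3=1, bit7=1 (all 1) -> maybe => FALSE POSITIVE
query eel: checks bit0=0, bit6=0 (has a 0) -> no => not a false positive
query fox: checks bit1=0, bit5=0 (has a 0) -> no => not a false positive
query jay: checks bit0=0, bit4=1 (has a 0) -> no => not a false positive
query rat: checks bit3=1, bit4=1 (all 1) -> maybe => FALSE POSITIVE
False positives (alphabetical): cow rat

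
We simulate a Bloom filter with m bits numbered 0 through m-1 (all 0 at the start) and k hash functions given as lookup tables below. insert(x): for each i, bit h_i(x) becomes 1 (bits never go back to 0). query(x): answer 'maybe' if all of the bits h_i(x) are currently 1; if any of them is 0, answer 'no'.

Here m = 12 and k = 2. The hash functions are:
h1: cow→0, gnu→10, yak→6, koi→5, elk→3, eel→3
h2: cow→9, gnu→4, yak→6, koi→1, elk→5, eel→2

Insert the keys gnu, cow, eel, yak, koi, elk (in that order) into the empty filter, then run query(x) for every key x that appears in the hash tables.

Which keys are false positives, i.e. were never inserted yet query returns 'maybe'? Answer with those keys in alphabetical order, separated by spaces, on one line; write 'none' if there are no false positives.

Answer: none

Derivation:
Start: bits=000000000000
After insert 'gnu': sets bits 4 10 -> bits=000010000010
After insert 'cow': sets bits 0 9 -> bits=100010000110
After insert 'eel': sets bits 2 3 -> bits=101110000110
After insert 'yak': sets bits 6 -> bits=101110100110
After insert 'koi': sets bits 1 5 -> bits=111111100110
After insert 'elk': sets bits 3 5 -> bits=111111100110
Not inserted: (none) — query each against bits=111111100110:
False positives (alphabetical): none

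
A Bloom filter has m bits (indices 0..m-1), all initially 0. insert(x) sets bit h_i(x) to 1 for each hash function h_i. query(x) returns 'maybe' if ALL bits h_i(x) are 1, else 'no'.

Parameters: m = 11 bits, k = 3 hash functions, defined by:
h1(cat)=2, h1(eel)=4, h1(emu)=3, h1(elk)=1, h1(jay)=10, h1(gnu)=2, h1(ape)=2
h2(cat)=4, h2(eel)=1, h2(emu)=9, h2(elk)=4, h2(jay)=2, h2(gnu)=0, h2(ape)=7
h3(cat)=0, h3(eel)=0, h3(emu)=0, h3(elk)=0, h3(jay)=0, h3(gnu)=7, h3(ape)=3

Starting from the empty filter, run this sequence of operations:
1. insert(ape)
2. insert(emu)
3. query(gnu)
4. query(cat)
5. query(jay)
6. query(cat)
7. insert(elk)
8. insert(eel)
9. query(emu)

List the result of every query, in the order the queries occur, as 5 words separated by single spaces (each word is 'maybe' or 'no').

Answer: maybe no no no maybe

Derivation:
Start: bits=00000000000
Op 1: insert ape -> sets bits 2 3 7 -> bits=00110001000
Op 2: insert emu -> sets bits 0 3 9 -> bits=10110001010
Op 3: query gnu -> checks bit0=1, bit2=1, bit7=1 (all 1) -> maybe
Op 4: query cat -> checks bit0=1, bit2=1, bit4=0 (has a 0) -> no
Op 5: query jay -> checks bit0=1, bit2=1, bit10=0 (has a 0) -> no
Op 6: query cat -> checks bit0=1, bit2=1, bit4=0 (has a 0) -> no
Op 7: insert elk -> sets bits 0 1 4 -> bits=11111001010
Op 8: insert eel -> sets bits 0 1 4 -> bits=11111001010
Op 9: query emu -> checks bit0=1, bit3=1, bit9=1 (all 1) -> maybe
Query results in order: maybe no no no maybe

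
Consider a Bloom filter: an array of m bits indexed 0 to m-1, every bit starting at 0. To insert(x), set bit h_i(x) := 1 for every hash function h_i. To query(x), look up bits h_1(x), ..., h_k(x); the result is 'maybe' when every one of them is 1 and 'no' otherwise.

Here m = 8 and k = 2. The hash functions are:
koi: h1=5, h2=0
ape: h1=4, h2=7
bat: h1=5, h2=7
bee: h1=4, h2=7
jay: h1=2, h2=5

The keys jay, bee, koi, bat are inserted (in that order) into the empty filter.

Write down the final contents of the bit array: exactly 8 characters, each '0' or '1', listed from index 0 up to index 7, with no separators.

Start: bits=00000000
After insert 'jay': sets bits 2 5 -> bits=00100100
After insert 'bee': sets bits 4 7 -> bits=00101101
After insert 'koi': sets bits 0 5 -> bits=10101101
After insert 'bat': sets bits 5 7 -> bits=10101101

Answer: 10101101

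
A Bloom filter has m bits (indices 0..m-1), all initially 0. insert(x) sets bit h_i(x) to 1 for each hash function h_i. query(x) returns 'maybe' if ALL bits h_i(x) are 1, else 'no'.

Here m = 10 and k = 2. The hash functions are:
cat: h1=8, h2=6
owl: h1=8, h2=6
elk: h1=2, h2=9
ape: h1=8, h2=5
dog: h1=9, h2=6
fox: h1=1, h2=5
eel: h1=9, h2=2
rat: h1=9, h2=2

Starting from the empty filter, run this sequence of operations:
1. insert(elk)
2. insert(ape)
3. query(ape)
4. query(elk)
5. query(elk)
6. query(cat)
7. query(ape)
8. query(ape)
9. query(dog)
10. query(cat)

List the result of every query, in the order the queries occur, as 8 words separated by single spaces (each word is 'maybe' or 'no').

Answer: maybe maybe maybe no maybe maybe no no

Derivation:
Start: bits=0000000000
Op 1: insert elk -> sets bits 2 9 -> bits=0010000001
Op 2: insert ape -> sets bits 5 8 -> bits=0010010011
Op 3: query ape -> checks bit5=1, bit8=1 (all 1) -> maybe
Op 4: query elk -> checks bit2=1, bit9=1 (all 1) -> maybe
Op 5: query elk -> checks bit2=1, bit9=1 (all 1) -> maybe
Op 6: query cat -> checks bit6=0, bit8=1 (has a 0) -> no
Op 7: query ape -> checks bit5=1, bit8=1 (all 1) -> maybe
Op 8: query ape -> checks bit5=1, bit8=1 (all 1) -> maybe
Op 9: query dog -> checks bit6=0, bit9=1 (has a 0) -> no
Op 10: query cat -> checks bit6=0, bit8=1 (has a 0) -> no
Query results in order: maybe maybe maybe no maybe maybe no no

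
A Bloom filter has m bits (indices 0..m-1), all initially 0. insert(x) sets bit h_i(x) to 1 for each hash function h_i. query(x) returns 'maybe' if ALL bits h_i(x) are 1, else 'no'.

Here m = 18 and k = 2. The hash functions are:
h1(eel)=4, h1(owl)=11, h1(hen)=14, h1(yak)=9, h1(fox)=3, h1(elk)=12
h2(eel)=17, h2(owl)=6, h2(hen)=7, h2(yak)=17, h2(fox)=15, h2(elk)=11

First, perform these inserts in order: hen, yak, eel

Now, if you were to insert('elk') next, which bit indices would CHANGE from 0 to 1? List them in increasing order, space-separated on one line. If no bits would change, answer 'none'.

Start: bits=000000000000000000
After insert 'hen': sets bits 7 14 -> bits=000000010000001000
After insert 'yak': sets bits 9 17 -> bits=000000010100001001
After insert 'eel': sets bits 4 17 -> bits=000010010100001001
insert 'elk' would touch bits 11 12; currently bit11=0, bit12=0
Bits that are 0 among those (would change 0->1): 11 12

Answer: 11 12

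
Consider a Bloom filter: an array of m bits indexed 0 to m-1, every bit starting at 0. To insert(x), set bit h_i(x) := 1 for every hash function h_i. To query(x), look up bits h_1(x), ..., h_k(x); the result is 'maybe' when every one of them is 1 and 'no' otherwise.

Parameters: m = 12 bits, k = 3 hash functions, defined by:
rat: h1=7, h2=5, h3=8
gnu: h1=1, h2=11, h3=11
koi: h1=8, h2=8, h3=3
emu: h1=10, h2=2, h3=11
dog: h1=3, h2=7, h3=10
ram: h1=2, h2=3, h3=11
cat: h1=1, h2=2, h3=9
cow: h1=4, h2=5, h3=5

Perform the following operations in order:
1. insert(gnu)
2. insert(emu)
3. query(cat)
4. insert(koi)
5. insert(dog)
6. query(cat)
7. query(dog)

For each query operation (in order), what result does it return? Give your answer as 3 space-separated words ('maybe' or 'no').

Answer: no no maybe

Derivation:
Start: bits=000000000000
Op 1: insert gnu -> sets bits 1 11 -> bits=010000000001
Op 2: insert emu -> sets bits 2 10 11 -> bits=011000000011
Op 3: query cat -> checks bit1=1, bit2=1, bit9=0 (has a 0) -> no
Op 4: insert koi -> sets bits 3 8 -> bits=011100001011
Op 5: insert dog -> sets bits 3 7 10 -> bits=011100011011
Op 6: query cat -> checks bit1=1, bit2=1, bit9=0 (has a 0) -> no
Op 7: query dog -> checks bit3=1, bit7=1, bit10=1 (all 1) -> maybe
Query results in order: no no maybe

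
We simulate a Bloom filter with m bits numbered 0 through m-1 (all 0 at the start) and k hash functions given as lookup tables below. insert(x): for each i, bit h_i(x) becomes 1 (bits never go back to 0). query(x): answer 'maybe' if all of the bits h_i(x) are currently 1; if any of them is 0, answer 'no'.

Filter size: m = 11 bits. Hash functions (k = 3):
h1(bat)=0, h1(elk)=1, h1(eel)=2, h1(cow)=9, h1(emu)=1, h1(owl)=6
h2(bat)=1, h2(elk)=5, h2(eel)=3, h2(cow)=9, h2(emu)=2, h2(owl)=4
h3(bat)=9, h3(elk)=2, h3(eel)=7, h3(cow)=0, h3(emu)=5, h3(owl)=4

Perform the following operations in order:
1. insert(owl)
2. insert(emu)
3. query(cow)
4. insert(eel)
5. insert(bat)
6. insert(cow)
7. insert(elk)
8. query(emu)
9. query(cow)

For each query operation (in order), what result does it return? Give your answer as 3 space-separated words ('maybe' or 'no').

Answer: no maybe maybe

Derivation:
Start: bits=00000000000
Op 1: insert owl -> sets bits 4 6 -> bits=00001010000
Op 2: insert emu -> sets bits 1 2 5 -> bits=01101110000
Op 3: query cow -> checks bit0=0, bit9=0 (has a 0) -> no
Op 4: insert eel -> sets bits 2 3 7 -> bits=01111111000
Op 5: insert bat -> sets bits 0 1 9 -> bits=11111111010
Op 6: insert cow -> sets bits 0 9 -> bits=11111111010
Op 7: insert elk -> sets bits 1 2 5 -> bits=11111111010
Op 8: query emu -> checks bit1=1, bit2=1, bit5=1 (all 1) -> maybe
Op 9: query cow -> checks bit0=1, bit9=1 (all 1) -> maybe
Query results in order: no maybe maybe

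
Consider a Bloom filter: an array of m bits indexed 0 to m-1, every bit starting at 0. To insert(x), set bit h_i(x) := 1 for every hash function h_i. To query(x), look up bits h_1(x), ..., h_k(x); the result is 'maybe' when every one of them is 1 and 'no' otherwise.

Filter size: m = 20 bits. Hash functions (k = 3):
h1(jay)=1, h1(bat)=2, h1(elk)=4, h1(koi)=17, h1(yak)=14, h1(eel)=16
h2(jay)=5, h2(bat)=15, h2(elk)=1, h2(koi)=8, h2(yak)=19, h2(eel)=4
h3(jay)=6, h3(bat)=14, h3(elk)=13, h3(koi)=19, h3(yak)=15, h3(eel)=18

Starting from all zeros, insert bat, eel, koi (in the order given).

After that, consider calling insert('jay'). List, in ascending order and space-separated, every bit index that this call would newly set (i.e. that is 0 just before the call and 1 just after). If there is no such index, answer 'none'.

Start: bits=00000000000000000000
After insert 'bat': sets bits 2 14 15 -> bits=00100000000000110000
After insert 'eel': sets bits 4 16 18 -> bits=00101000000000111010
After insert 'koi': sets bits 8 17 19 -> bits=00101000100000111111
insert 'jay' would touch bits 1 5 6; currently bit1=0, bit5=0, bit6=0
Bits that are 0 among those (would change 0->1): 1 5 6

Answer: 1 5 6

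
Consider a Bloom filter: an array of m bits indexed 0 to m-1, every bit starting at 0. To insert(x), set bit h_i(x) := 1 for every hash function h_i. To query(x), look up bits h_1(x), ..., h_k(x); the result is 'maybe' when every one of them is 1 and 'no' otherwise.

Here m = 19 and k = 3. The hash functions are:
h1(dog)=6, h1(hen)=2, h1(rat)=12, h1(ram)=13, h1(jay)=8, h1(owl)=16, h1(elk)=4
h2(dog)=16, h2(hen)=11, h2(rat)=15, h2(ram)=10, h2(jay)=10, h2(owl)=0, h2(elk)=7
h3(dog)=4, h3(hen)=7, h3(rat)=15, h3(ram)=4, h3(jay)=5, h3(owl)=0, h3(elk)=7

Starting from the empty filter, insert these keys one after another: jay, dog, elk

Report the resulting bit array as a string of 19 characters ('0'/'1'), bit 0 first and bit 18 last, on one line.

Answer: 0000111110100000100

Derivation:
Start: bits=0000000000000000000
After insert 'jay': sets bits 5 8 10 -> bits=0000010010100000000
After insert 'dog': sets bits 4 6 16 -> bits=0000111010100000100
After insert 'elk': sets bits 4 7 -> bits=0000111110100000100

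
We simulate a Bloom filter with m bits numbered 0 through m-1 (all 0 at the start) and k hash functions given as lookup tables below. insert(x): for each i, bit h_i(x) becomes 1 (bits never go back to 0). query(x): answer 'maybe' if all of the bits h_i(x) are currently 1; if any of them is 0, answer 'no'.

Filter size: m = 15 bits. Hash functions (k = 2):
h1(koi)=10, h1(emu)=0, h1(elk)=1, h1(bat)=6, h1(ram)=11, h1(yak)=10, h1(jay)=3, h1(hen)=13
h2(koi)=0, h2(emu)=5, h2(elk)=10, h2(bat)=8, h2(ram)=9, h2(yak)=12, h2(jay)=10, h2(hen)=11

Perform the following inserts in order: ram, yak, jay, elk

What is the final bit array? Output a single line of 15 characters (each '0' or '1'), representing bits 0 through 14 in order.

Start: bits=000000000000000
After insert 'ram': sets bits 9 11 -> bits=000000000101000
After insert 'yak': sets bits 10 12 -> bits=000000000111100
After insert 'jay': sets bits 3 10 -> bits=000100000111100
After insert 'elk': sets bits 1 10 -> bits=010100000111100

Answer: 010100000111100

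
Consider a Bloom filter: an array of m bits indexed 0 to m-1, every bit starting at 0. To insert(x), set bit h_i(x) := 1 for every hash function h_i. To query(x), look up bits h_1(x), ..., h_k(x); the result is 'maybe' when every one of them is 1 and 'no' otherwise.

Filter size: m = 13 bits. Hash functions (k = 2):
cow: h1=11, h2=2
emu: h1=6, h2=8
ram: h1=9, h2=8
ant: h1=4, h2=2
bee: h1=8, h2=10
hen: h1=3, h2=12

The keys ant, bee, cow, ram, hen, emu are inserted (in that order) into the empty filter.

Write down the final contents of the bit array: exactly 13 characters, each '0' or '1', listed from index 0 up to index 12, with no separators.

Start: bits=0000000000000
After insert 'ant': sets bits 2 4 -> bits=0010100000000
After insert 'bee': sets bits 8 10 -> bits=0010100010100
After insert 'cow': sets bits 2 11 -> bits=0010100010110
After insert 'ram': sets bits 8 9 -> bits=0010100011110
After insert 'hen': sets bits 3 12 -> bits=0011100011111
After insert 'emu': sets bits 6 8 -> bits=0011101011111

Answer: 0011101011111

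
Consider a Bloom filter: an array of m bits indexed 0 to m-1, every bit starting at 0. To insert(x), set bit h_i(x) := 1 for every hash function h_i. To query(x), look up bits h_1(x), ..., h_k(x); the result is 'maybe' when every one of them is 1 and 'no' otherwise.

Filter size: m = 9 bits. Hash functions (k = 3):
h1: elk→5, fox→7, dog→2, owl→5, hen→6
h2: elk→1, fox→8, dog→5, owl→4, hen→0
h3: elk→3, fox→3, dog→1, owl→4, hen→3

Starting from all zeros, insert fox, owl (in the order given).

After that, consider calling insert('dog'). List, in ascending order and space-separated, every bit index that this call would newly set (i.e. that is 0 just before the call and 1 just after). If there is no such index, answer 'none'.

Start: bits=000000000
After insert 'fox': sets bits 3 7 8 -> bits=000100011
After insert 'owl': sets bits 4 5 -> bits=000111011
insert 'dog' would touch bits 1 2 5; currently bit1=0, bit2=0, bit5=1
Bits that are 0 among those (would change 0->1): 1 2

Answer: 1 2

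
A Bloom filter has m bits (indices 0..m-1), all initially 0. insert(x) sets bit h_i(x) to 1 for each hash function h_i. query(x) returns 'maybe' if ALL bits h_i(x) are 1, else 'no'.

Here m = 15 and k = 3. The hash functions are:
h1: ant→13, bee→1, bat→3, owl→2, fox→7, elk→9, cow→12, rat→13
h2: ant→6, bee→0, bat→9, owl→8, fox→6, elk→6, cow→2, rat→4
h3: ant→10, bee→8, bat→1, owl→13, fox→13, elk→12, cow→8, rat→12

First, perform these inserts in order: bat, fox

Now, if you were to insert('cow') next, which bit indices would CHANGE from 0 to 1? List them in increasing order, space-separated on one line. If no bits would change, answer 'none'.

Answer: 2 8 12

Derivation:
Start: bits=000000000000000
After insert 'bat': sets bits 1 3 9 -> bits=010100000100000
After insert 'fox': sets bits 6 7 13 -> bits=010100110100010
insert 'cow' would touch bits 2 8 12; currently bit2=0, bit8=0, bit12=0
Bits that are 0 among those (would change 0->1): 2 8 12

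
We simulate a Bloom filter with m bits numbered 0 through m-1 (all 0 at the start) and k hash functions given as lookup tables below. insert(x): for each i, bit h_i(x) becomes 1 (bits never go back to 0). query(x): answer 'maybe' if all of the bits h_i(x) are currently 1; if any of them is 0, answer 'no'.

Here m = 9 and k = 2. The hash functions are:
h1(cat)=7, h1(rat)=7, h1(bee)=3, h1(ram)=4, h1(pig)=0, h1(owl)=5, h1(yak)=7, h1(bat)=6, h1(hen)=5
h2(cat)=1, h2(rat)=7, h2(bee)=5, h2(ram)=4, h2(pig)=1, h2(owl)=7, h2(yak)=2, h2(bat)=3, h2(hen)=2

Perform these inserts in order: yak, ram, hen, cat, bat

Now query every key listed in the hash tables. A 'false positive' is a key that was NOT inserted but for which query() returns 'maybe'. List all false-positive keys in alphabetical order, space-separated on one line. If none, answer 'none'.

Answer: bee owl rat

Derivation:
Start: bits=000000000
After insert 'yak': sets bits 2 7 -> bits=001000010
After insert 'ram': sets bits 4 -> bits=001010010
After insert 'hen': sets bits 2 5 -> bits=001011010
After insert 'cat': sets bits 1 7 -> bits=011011010
After insert 'bat': sets bits 3 6 -> bits=011111110
Not inserted: bee owl pig rat — query each against bits=011111110:
query bee: checks bit3=1, bit5=1 (all 1) -> maybe => FALSE POSITIVE
query owl: checks bit5=1, bit7=1 (all 1) -> maybe => FALSE POSITIVE
query pig: checks bit0=0, bit1=1 (has a 0) -> no => not a false positive
query rat: checks bit7=1 (all 1) -> maybe => FALSE POSITIVE
False positives (alphabetical): bee owl rat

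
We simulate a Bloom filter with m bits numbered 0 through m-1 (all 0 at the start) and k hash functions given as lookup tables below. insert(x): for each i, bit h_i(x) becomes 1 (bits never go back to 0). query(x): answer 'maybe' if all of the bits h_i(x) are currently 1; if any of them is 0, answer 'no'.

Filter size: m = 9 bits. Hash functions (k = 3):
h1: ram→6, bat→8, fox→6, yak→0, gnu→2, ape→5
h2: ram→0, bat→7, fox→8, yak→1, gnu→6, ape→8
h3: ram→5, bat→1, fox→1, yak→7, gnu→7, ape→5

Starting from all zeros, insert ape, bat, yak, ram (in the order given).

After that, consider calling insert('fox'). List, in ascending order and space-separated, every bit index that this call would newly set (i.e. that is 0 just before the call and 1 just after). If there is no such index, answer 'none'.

Start: bits=000000000
After insert 'ape': sets bits 5 8 -> bits=000001001
After insert 'bat': sets bits 1 7 8 -> bits=010001011
After insert 'yak': sets bits 0 1 7 -> bits=110001011
After insert 'ram': sets bits 0 5 6 -> bits=110001111
insert 'fox' would touch bits 1 6 8; currently bit1=1, bit6=1, bit8=1
Bits that are 0 among those (would change 0->1): none

Answer: none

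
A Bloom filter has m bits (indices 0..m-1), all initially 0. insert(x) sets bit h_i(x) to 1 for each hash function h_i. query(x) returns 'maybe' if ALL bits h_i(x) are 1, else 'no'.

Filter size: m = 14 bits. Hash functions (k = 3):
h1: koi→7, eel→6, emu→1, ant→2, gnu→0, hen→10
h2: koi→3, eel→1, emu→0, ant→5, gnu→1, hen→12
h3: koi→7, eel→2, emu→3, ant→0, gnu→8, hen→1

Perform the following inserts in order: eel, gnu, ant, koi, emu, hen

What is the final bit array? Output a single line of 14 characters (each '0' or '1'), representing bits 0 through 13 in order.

Start: bits=00000000000000
After insert 'eel': sets bits 1 2 6 -> bits=01100010000000
After insert 'gnu': sets bits 0 1 8 -> bits=11100010100000
After insert 'ant': sets bits 0 2 5 -> bits=11100110100000
After insert 'koi': sets bits 3 7 -> bits=11110111100000
After insert 'emu': sets bits 0 1 3 -> bits=11110111100000
After insert 'hen': sets bits 1 10 12 -> bits=11110111101010

Answer: 11110111101010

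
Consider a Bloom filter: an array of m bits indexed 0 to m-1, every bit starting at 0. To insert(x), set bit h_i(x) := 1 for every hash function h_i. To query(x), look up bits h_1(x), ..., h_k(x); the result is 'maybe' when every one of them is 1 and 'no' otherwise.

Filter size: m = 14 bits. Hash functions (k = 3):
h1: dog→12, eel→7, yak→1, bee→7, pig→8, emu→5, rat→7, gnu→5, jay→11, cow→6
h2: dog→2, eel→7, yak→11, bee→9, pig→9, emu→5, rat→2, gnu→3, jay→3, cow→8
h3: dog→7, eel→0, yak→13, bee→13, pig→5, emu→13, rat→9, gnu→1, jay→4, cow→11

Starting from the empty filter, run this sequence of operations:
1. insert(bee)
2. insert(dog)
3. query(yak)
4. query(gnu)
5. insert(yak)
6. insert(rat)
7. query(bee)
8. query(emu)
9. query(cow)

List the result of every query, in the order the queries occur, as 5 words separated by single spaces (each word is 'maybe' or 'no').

Start: bits=00000000000000
Op 1: insert bee -> sets bits 7 9 13 -> bits=00000001010001
Op 2: insert dog -> sets bits 2 7 12 -> bits=00100001010011
Op 3: query yak -> checks bit1=0, bit11=0, bit13=1 (has a 0) -> no
Op 4: query gnu -> checks bit1=0, bit3=0, bit5=0 (has a 0) -> no
Op 5: insert yak -> sets bits 1 11 13 -> bits=01100001010111
Op 6: insert rat -> sets bits 2 7 9 -> bits=01100001010111
Op 7: query bee -> checks bit7=1, bit9=1, bit13=1 (all 1) -> maybe
Op 8: query emu -> checks bit5=0, bit13=1 (has a 0) -> no
Op 9: query cow -> checks bit6=0, bit8=0, bit11=1 (has a 0) -> no
Query results in order: no no maybe no no

Answer: no no maybe no no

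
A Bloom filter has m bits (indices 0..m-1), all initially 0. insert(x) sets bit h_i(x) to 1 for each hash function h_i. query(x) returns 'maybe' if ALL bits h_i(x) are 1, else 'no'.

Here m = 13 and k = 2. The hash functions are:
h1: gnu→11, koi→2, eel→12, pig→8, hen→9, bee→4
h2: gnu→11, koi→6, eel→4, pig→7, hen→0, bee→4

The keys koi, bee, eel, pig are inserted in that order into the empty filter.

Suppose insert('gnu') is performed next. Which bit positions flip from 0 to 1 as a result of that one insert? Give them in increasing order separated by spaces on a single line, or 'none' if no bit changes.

Answer: 11

Derivation:
Start: bits=0000000000000
After insert 'koi': sets bits 2 6 -> bits=0010001000000
After insert 'bee': sets bits 4 -> bits=0010101000000
After insert 'eel': sets bits 4 12 -> bits=0010101000001
After insert 'pig': sets bits 7 8 -> bits=0010101110001
insert 'gnu' would touch bits 11; currently bit11=0
Bits that are 0 among those (would change 0->1): 11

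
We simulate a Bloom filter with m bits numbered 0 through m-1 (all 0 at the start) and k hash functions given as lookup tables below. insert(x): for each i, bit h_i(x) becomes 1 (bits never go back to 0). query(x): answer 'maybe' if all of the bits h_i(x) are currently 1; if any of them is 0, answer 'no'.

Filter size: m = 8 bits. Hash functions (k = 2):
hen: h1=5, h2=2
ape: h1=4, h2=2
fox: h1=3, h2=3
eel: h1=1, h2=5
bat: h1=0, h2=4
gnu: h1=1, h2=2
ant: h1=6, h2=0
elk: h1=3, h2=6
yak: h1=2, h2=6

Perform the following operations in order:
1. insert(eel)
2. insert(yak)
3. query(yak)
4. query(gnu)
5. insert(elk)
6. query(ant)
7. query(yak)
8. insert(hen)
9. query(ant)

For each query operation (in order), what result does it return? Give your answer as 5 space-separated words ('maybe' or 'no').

Answer: maybe maybe no maybe no

Derivation:
Start: bits=00000000
Op 1: insert eel -> sets bits 1 5 -> bits=01000100
Op 2: insert yak -> sets bits 2 6 -> bits=01100110
Op 3: query yak -> checks bit2=1, bit6=1 (all 1) -> maybe
Op 4: query gnu -> checks bit1=1, bit2=1 (all 1) -> maybe
Op 5: insert elk -> sets bits 3 6 -> bits=01110110
Op 6: query ant -> checks bit0=0, bit6=1 (has a 0) -> no
Op 7: query yak -> checks bit2=1, bit6=1 (all 1) -> maybe
Op 8: insert hen -> sets bits 2 5 -> bits=01110110
Op 9: query ant -> checks bit0=0, bit6=1 (has a 0) -> no
Query results in order: maybe maybe no maybe no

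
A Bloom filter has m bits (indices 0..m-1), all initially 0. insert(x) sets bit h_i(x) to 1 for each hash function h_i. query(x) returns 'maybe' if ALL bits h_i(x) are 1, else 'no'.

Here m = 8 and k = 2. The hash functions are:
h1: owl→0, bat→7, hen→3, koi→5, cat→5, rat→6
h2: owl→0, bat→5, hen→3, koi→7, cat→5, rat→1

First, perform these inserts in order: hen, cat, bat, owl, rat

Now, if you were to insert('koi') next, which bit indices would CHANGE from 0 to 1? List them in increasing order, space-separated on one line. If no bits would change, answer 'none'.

Answer: none

Derivation:
Start: bits=00000000
After insert 'hen': sets bits 3 -> bits=00010000
After insert 'cat': sets bits 5 -> bits=00010100
After insert 'bat': sets bits 5 7 -> bits=00010101
After insert 'owl': sets bits 0 -> bits=10010101
After insert 'rat': sets bits 1 6 -> bits=11010111
insert 'koi' would touch bits 5 7; currently bit5=1, bit7=1
Bits that are 0 among those (would change 0->1): none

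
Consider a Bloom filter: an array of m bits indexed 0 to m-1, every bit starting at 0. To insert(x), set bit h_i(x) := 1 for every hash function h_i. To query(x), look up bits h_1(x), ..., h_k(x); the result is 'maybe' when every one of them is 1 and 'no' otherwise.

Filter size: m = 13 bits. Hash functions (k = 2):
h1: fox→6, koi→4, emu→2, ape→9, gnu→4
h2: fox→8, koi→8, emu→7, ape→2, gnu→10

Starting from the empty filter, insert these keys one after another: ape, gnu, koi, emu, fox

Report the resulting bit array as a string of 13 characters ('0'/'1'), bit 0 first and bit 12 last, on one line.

Start: bits=0000000000000
After insert 'ape': sets bits 2 9 -> bits=0010000001000
After insert 'gnu': sets bits 4 10 -> bits=0010100001100
After insert 'koi': sets bits 4 8 -> bits=0010100011100
After insert 'emu': sets bits 2 7 -> bits=0010100111100
After insert 'fox': sets bits 6 8 -> bits=0010101111100

Answer: 0010101111100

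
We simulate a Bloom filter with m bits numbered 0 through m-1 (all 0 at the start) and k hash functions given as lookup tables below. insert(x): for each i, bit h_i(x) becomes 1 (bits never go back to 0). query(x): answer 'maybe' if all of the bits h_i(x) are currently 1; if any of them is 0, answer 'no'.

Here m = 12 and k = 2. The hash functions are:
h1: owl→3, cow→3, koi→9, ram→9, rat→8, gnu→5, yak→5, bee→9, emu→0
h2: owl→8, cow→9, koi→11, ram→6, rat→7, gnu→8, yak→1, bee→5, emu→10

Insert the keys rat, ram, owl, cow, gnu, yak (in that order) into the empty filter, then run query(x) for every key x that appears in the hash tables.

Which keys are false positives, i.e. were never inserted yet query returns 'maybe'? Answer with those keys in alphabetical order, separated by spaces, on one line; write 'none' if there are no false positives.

Answer: bee

Derivation:
Start: bits=000000000000
After insert 'rat': sets bits 7 8 -> bits=000000011000
After insert 'ram': sets bits 6 9 -> bits=000000111100
After insert 'owl': sets bits 3 8 -> bits=000100111100
After insert 'cow': sets bits 3 9 -> bits=000100111100
After insert 'gnu': sets bits 5 8 -> bits=000101111100
After insert 'yak': sets bits 1 5 -> bits=010101111100
Not inserted: bee emu koi — query each against bits=010101111100:
query bee: checks bit5=1, bit9=1 (all 1) -> maybe => FALSE POSITIVE
query emu: checks bit0=0, bit10=0 (has a 0) -> no => not a false positive
query koi: checks bit9=1, bit11=0 (has a 0) -> no => not a false positive
False positives (alphabetical): bee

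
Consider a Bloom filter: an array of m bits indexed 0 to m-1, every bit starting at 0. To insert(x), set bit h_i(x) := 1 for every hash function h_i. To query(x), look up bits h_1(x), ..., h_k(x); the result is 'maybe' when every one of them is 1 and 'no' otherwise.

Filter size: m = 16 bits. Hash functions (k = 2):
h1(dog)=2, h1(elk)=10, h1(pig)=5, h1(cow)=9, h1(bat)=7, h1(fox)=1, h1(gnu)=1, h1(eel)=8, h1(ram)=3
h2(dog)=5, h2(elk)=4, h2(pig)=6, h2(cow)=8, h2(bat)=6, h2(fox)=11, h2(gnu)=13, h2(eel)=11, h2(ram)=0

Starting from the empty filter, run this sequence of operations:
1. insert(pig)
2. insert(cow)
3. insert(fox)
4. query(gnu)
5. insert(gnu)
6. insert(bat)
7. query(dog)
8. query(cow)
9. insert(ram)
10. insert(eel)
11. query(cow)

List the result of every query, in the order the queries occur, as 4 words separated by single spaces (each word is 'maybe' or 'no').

Answer: no no maybe maybe

Derivation:
Start: bits=0000000000000000
Op 1: insert pig -> sets bits 5 6 -> bits=0000011000000000
Op 2: insert cow -> sets bits 8 9 -> bits=0000011011000000
Op 3: insert fox -> sets bits 1 11 -> bits=0100011011010000
Op 4: query gnu -> checks bit1=1, bit13=0 (has a 0) -> no
Op 5: insert gnu -> sets bits 1 13 -> bits=0100011011010100
Op 6: insert bat -> sets bits 6 7 -> bits=0100011111010100
Op 7: query dog -> checks bit2=0, bit5=1 (has a 0) -> no
Op 8: query cow -> checks bit8=1, bit9=1 (all 1) -> maybe
Op 9: insert ram -> sets bits 0 3 -> bits=1101011111010100
Op 10: insert eel -> sets bits 8 11 -> bits=1101011111010100
Op 11: query cow -> checks bit8=1, bit9=1 (all 1) -> maybe
Query results in order: no no maybe maybe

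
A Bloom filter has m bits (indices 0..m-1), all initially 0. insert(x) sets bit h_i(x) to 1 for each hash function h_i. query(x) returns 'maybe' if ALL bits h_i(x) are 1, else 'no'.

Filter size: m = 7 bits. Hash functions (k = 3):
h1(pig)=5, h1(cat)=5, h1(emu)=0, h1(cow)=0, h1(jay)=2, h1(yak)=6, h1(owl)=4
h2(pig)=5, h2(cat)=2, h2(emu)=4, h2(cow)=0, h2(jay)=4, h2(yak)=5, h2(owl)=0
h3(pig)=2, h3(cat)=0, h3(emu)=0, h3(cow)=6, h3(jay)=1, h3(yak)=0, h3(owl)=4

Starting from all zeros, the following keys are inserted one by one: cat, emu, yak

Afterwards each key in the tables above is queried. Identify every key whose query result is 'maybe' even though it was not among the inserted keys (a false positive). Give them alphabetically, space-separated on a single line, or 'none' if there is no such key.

Answer: cow owl pig

Derivation:
Start: bits=0000000
After insert 'cat': sets bits 0 2 5 -> bits=1010010
After insert 'emu': sets bits 0 4 -> bits=1010110
After insert 'yak': sets bits 0 5 6 -> bits=1010111
Not inserted: cow jay owl pig — query each against bits=1010111:
query cow: checks bit0=1, bit6=1 (all 1) -> maybe => FALSE POSITIVE
query jay: checks bit1=0, bit2=1, bit4=1 (has a 0) -> no => not a false positive
query owl: checks bit0=1, bit4=1 (all 1) -> maybe => FALSE POSITIVE
query pig: checks bit2=1, bit5=1 (all 1) -> maybe => FALSE POSITIVE
False positives (alphabetical): cow owl pig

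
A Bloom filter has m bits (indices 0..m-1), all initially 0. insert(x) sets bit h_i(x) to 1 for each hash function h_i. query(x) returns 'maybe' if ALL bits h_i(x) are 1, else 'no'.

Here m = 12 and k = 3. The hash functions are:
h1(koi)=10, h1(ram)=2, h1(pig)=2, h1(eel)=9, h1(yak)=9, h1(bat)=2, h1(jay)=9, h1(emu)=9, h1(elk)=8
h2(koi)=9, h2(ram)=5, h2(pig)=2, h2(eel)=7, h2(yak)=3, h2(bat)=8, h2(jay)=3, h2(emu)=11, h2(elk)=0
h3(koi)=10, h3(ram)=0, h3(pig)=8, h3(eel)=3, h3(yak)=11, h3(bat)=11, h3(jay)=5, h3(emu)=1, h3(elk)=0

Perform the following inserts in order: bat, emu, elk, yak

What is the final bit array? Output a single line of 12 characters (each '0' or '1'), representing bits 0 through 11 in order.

Answer: 111100001101

Derivation:
Start: bits=000000000000
After insert 'bat': sets bits 2 8 11 -> bits=001000001001
After insert 'emu': sets bits 1 9 11 -> bits=011000001101
After insert 'elk': sets bits 0 8 -> bits=111000001101
After insert 'yak': sets bits 3 9 11 -> bits=111100001101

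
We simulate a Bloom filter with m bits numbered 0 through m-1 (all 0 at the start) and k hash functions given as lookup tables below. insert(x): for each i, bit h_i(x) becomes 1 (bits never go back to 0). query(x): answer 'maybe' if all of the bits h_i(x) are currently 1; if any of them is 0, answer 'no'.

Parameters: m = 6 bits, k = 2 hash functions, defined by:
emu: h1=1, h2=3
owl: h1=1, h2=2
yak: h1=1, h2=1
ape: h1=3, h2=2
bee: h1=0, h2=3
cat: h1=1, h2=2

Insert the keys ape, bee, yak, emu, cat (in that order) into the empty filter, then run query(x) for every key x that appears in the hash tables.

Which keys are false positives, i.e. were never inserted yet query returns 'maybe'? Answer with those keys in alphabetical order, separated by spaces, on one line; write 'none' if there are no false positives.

Answer: owl

Derivation:
Start: bits=000000
After insert 'ape': sets bits 2 3 -> bits=001100
After insert 'bee': sets bits 0 3 -> bits=101100
After insert 'yak': sets bits 1 -> bits=111100
After insert 'emu': sets bits 1 3 -> bits=111100
After insert 'cat': sets bits 1 2 -> bits=111100
Not inserted: owl — query each against bits=111100:
query owl: checks bit1=1, bit2=1 (all 1) -> maybe => FALSE POSITIVE
False positives (alphabetical): owl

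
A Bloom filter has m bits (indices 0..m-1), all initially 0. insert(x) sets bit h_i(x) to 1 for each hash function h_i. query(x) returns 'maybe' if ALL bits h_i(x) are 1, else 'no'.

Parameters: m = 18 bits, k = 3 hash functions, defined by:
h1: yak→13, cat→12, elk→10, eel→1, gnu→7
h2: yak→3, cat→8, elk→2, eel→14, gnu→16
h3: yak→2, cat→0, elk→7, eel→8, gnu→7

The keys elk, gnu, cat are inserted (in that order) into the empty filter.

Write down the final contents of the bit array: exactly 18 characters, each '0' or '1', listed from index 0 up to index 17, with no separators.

Answer: 101000011010100010

Derivation:
Start: bits=000000000000000000
After insert 'elk': sets bits 2 7 10 -> bits=001000010010000000
After insert 'gnu': sets bits 7 16 -> bits=001000010010000010
After insert 'cat': sets bits 0 8 12 -> bits=101000011010100010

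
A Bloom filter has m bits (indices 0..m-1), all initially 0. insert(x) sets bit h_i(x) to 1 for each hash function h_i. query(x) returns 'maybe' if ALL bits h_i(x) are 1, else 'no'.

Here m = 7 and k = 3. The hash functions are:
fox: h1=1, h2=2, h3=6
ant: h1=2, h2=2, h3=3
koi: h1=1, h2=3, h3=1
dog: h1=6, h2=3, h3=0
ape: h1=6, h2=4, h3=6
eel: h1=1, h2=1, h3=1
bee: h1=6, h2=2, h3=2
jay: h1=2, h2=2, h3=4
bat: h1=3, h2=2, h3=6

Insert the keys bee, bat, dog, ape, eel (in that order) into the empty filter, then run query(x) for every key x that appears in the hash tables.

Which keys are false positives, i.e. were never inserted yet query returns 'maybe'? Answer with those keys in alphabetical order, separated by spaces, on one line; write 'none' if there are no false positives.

Start: bits=0000000
After insert 'bee': sets bits 2 6 -> bits=0010001
After insert 'bat': sets bits 2 3 6 -> bits=0011001
After insert 'dog': sets bits 0 3 6 -> bits=1011001
After insert 'ape': sets bits 4 6 -> bits=1011101
After insert 'eel': sets bits 1 -> bits=1111101
Not inserted: ant fox jay koi — query each against bits=1111101:
query ant: checks bit2=1, bit3=1 (all 1) -> maybe => FALSE POSITIVE
query fox: checks bit1=1, bit2=1, bit6=1 (all 1) -> maybe => FALSE POSITIVE
query jay: checks bit2=1, bit4=1 (all 1) -> maybe => FALSE POSITIVE
query koi: checks bit1=1, bit3=1 (all 1) -> maybe => FALSE POSITIVE
False positives (alphabetical): ant fox jay koi

Answer: ant fox jay koi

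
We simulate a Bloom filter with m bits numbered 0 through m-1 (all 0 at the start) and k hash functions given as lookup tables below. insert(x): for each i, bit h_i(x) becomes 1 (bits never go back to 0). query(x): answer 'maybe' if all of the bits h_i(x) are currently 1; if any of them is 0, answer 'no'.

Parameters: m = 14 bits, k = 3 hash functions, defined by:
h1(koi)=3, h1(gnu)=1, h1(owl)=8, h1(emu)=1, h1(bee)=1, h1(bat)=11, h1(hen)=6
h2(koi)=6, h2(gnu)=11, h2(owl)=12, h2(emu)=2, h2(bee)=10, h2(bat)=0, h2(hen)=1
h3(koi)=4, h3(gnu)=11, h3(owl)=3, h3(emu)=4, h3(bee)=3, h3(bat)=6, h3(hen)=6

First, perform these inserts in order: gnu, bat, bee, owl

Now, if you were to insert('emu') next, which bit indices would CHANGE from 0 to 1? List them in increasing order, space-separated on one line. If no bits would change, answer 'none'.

Answer: 2 4

Derivation:
Start: bits=00000000000000
After insert 'gnu': sets bits 1 11 -> bits=01000000000100
After insert 'bat': sets bits 0 6 11 -> bits=11000010000100
After insert 'bee': sets bits 1 3 10 -> bits=11010010001100
After insert 'owl': sets bits 3 8 12 -> bits=11010010101110
insert 'emu' would touch bits 1 2 4; currently bit1=1, bit2=0, bit4=0
Bits that are 0 among those (would change 0->1): 2 4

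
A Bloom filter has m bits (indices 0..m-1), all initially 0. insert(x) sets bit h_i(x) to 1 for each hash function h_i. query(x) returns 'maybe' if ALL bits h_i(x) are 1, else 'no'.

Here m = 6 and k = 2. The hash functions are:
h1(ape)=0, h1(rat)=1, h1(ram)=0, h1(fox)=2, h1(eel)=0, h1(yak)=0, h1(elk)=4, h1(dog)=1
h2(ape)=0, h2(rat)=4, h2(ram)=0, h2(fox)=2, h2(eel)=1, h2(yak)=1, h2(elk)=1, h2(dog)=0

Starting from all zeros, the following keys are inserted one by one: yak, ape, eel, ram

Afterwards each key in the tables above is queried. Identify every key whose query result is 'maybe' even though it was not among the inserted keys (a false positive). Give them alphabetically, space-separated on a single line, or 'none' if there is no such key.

Start: bits=000000
After insert 'yak': sets bits 0 1 -> bits=110000
After insert 'ape': sets bits 0 -> bits=110000
After insert 'eel': sets bits 0 1 -> bits=110000
After insert 'ram': sets bits 0 -> bits=110000
Not inserted: dog elk fox rat — query each against bits=110000:
query dog: checks bit0=1, bit1=1 (all 1) -> maybe => FALSE POSITIVE
query elk: checks bit1=1, bit4=0 (has a 0) -> no => not a false positive
query fox: checks bit2=0 (has a 0) -> no => not a false positive
query rat: checks bit1=1, bit4=0 (has a 0) -> no => not a false positive
False positives (alphabetical): dog

Answer: dog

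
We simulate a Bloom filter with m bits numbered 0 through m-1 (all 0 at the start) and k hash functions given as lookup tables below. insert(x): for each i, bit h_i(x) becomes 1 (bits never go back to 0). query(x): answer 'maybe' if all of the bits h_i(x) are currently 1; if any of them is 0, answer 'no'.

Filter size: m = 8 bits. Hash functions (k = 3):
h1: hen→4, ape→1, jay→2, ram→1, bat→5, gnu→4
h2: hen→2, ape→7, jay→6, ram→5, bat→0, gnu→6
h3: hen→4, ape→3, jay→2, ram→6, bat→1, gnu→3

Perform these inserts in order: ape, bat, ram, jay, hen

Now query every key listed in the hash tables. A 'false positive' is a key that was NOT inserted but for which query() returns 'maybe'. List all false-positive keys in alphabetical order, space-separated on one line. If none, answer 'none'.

Start: bits=00000000
After insert 'ape': sets bits 1 3 7 -> bits=01010001
After insert 'bat': sets bits 0 1 5 -> bits=11010101
After insert 'ram': sets bits 1 5 6 -> bits=11010111
After insert 'jay': sets bits 2 6 -> bits=11110111
After insert 'hen': sets bits 2 4 -> bits=11111111
Not inserted: gnu — query each against bits=11111111:
query gnu: checks bit3=1, bit4=1, bit6=1 (all 1) -> maybe => FALSE POSITIVE
False positives (alphabetical): gnu

Answer: gnu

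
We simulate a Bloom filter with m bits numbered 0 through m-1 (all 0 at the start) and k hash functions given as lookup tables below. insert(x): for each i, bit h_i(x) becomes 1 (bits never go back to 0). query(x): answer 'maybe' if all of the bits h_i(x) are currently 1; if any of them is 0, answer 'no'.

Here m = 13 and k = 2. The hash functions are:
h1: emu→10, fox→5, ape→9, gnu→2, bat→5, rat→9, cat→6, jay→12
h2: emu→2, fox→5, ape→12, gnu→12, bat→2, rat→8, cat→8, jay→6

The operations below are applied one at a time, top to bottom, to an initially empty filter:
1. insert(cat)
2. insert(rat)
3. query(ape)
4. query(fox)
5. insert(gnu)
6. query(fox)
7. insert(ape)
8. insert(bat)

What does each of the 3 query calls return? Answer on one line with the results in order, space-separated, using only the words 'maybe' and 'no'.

Start: bits=0000000000000
Op 1: insert cat -> sets bits 6 8 -> bits=0000001010000
Op 2: insert rat -> sets bits 8 9 -> bits=0000001011000
Op 3: query ape -> checks bit9=1, bit12=0 (has a 0) -> no
Op 4: query fox -> checks bit5=0 (has a 0) -> no
Op 5: insert gnu -> sets bits 2 12 -> bits=0010001011001
Op 6: query fox -> checks bit5=0 (has a 0) -> no
Op 7: insert ape -> sets bits 9 12 -> bits=0010001011001
Op 8: insert bat -> sets bits 2 5 -> bits=0010011011001
Query results in order: no no no

Answer: no no no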